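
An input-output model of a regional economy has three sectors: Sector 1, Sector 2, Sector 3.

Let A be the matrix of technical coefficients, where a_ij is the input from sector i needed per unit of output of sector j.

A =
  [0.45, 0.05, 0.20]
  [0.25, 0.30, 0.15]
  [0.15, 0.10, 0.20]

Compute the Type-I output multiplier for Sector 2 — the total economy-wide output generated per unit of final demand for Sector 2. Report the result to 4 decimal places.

I − A =
  [   0.55    -0.05    -0.20]
  [  -0.25     0.70    -0.15]
  [  -0.15    -0.10     0.80]
Cofactors of I−A, C_ij = (−1)^(i+j)·(minor ij) (rows/columns in the sector order above):
  C_11 = (0.70)(0.80) − (-0.15)(-0.10) = 0.5450
  C_12 = −[(-0.25)(0.80) − (-0.15)(-0.15)] = 0.2225
  C_13 = (-0.25)(-0.10) − (0.70)(-0.15) = 0.1300
  C_21 = −[(-0.05)(0.80) − (-0.20)(-0.10)] = 0.0600
  C_22 = (0.55)(0.80) − (-0.20)(-0.15) = 0.4100
  C_23 = −[(0.55)(-0.10) − (-0.05)(-0.15)] = 0.0625
  C_31 = (-0.05)(-0.15) − (-0.20)(0.70) = 0.1475
  C_32 = −[(0.55)(-0.15) − (-0.20)(-0.25)] = 0.1325
  C_33 = (0.55)(0.70) − (-0.05)(-0.25) = 0.3725
det(I−A) = Σ_j (I−A)_1j·C_1j = (0.55)(0.5450) + (-0.05)(0.2225) + (-0.20)(0.1300) = 0.262625
adj(I−A) = Cᵀ =
  [ 0.5450   0.0600   0.1475]
  [ 0.2225   0.4100   0.1325]
  [ 0.1300   0.0625   0.3725]
(I − A)⁻¹ = adj(I−A) / det(I−A) ≈
  [   2.07520     0.22846     0.56164]
  [   0.84722     1.56116     0.50452]
  [   0.49500     0.23798     1.41837]
The output multiplier for sector j is the column-j sum of the Leontief inverse (I − A)⁻¹ = adj(I−A) / det(I−A).
Column 2 of adj(I−A): (0.0600, 0.4100, 0.0625); det(I−A) = 0.262625.
m_2 = (0.0600 + 0.4100 + 0.0625) / 0.262625 = 0.5325 / 0.262625 ≈ 2.0276.

m_2 = 2.0276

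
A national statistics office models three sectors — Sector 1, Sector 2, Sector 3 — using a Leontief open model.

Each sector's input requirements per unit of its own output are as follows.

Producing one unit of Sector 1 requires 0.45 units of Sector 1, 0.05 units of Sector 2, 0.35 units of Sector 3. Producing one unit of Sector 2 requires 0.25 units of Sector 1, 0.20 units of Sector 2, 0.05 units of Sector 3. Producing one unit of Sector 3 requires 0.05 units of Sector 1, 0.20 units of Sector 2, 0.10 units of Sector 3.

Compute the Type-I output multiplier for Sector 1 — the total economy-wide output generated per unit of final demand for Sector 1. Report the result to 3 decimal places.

I − A =
  [   0.55    -0.25    -0.05]
  [  -0.05     0.80    -0.20]
  [  -0.35    -0.05     0.90]
Cofactors of I−A, C_ij = (−1)^(i+j)·(minor ij) (rows/columns in the sector order above):
  C_11 = (0.80)(0.90) − (-0.20)(-0.05) = 0.7100
  C_12 = −[(-0.05)(0.90) − (-0.20)(-0.35)] = 0.1150
  C_13 = (-0.05)(-0.05) − (0.80)(-0.35) = 0.2825
  C_21 = −[(-0.25)(0.90) − (-0.05)(-0.05)] = 0.2275
  C_22 = (0.55)(0.90) − (-0.05)(-0.35) = 0.4775
  C_23 = −[(0.55)(-0.05) − (-0.25)(-0.35)] = 0.1150
  C_31 = (-0.25)(-0.20) − (-0.05)(0.80) = 0.0900
  C_32 = −[(0.55)(-0.20) − (-0.05)(-0.05)] = 0.1125
  C_33 = (0.55)(0.80) − (-0.25)(-0.05) = 0.4275
det(I−A) = Σ_j (I−A)_1j·C_1j = (0.55)(0.7100) + (-0.25)(0.1150) + (-0.05)(0.2825) = 0.347625
adj(I−A) = Cᵀ =
  [ 0.7100   0.2275   0.0900]
  [ 0.1150   0.4775   0.1125]
  [ 0.2825   0.1150   0.4275]
(I − A)⁻¹ = adj(I−A) / det(I−A) ≈
  [   2.0424     0.6544     0.2589]
  [   0.3308     1.3736     0.3236]
  [   0.8127     0.3308     1.2298]
The output multiplier for sector j is the column-j sum of the Leontief inverse (I − A)⁻¹ = adj(I−A) / det(I−A).
Column 1 of adj(I−A): (0.7100, 0.1150, 0.2825); det(I−A) = 0.347625.
m_1 = (0.7100 + 0.1150 + 0.2825) / 0.347625 = 1.1075 / 0.347625 ≈ 3.186.

m_1 = 3.186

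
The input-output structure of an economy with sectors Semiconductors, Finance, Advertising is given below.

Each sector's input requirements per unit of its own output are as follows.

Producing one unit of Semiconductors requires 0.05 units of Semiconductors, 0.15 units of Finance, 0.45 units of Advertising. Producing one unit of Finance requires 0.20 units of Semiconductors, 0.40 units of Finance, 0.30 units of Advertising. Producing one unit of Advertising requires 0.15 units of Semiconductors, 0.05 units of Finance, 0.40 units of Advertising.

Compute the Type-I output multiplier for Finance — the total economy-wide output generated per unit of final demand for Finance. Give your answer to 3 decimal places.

I − A =
  [   0.95    -0.20    -0.15]
  [  -0.15     0.60    -0.05]
  [  -0.45    -0.30     0.60]
Cofactors of I−A, C_ij = (−1)^(i+j)·(minor ij) (rows/columns in the sector order above):
  C_11 = (0.60)(0.60) − (-0.05)(-0.30) = 0.3450
  C_12 = −[(-0.15)(0.60) − (-0.05)(-0.45)] = 0.1125
  C_13 = (-0.15)(-0.30) − (0.60)(-0.45) = 0.3150
  C_21 = −[(-0.20)(0.60) − (-0.15)(-0.30)] = 0.1650
  C_22 = (0.95)(0.60) − (-0.15)(-0.45) = 0.5025
  C_23 = −[(0.95)(-0.30) − (-0.20)(-0.45)] = 0.3750
  C_31 = (-0.20)(-0.05) − (-0.15)(0.60) = 0.1000
  C_32 = −[(0.95)(-0.05) − (-0.15)(-0.15)] = 0.0700
  C_33 = (0.95)(0.60) − (-0.20)(-0.15) = 0.5400
det(I−A) = Σ_j (I−A)_1j·C_1j = (0.95)(0.3450) + (-0.20)(0.1125) + (-0.15)(0.3150) = 0.2580
adj(I−A) = Cᵀ =
  [ 0.3450   0.1650   0.1000]
  [ 0.1125   0.5025   0.0700]
  [ 0.3150   0.3750   0.5400]
(I − A)⁻¹ = adj(I−A) / det(I−A) ≈
  [   1.3372     0.6395     0.3876]
  [   0.4360     1.9477     0.2713]
  [   1.2209     1.4535     2.0930]
The output multiplier for sector j is the column-j sum of the Leontief inverse (I − A)⁻¹ = adj(I−A) / det(I−A).
Column F of adj(I−A): (0.1650, 0.5025, 0.3750); det(I−A) = 0.2580.
m_F = (0.1650 + 0.5025 + 0.3750) / 0.2580 = 1.0425 / 0.2580 ≈ 4.041.

m_F = 4.041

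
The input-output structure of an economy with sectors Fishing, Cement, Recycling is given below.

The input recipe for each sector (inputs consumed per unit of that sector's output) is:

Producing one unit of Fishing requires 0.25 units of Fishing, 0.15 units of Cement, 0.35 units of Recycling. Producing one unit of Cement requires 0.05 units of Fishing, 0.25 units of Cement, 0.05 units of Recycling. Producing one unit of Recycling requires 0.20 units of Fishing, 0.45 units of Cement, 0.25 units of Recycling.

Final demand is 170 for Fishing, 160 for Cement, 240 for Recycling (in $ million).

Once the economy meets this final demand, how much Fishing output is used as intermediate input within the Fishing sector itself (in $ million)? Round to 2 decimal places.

I − A =
  [   0.75    -0.05    -0.20]
  [  -0.15     0.75    -0.45]
  [  -0.35    -0.05     0.75]
Cofactors of I−A, C_ij = (−1)^(i+j)·(minor ij) (rows/columns in the sector order above):
  C_11 = (0.75)(0.75) − (-0.45)(-0.05) = 0.5400
  C_12 = −[(-0.15)(0.75) − (-0.45)(-0.35)] = 0.2700
  C_13 = (-0.15)(-0.05) − (0.75)(-0.35) = 0.2700
  C_21 = −[(-0.05)(0.75) − (-0.20)(-0.05)] = 0.0475
  C_22 = (0.75)(0.75) − (-0.20)(-0.35) = 0.4925
  C_23 = −[(0.75)(-0.05) − (-0.05)(-0.35)] = 0.0550
  C_31 = (-0.05)(-0.45) − (-0.20)(0.75) = 0.1725
  C_32 = −[(0.75)(-0.45) − (-0.20)(-0.15)] = 0.3675
  C_33 = (0.75)(0.75) − (-0.05)(-0.15) = 0.5550
det(I−A) = Σ_j (I−A)_1j·C_1j = (0.75)(0.5400) + (-0.05)(0.2700) + (-0.20)(0.2700) = 0.3375
adj(I−A) = Cᵀ =
  [ 0.5400   0.0475   0.1725]
  [ 0.2700   0.4925   0.3675]
  [ 0.2700   0.0550   0.5550]
(I − A)⁻¹ = adj(I−A) / det(I−A) ≈
  [   1.6000     0.1407     0.5111]
  [   0.8000     1.4593     1.0889]
  [   0.8000     0.1630     1.6444]
First solve x = (I − A)⁻¹ d = adj(I−A)·d / det(I−A); in particular x_1 = (0.5400·170 + 0.0475·160 + 0.1725·240) / 0.3375 = 140.80 / 0.3375 ≈ 417.1852.
Intermediate flow from 1 to 1: z_11 = a_11 · x_1 = 0.25 × 140.80 / 0.3375 = 35.20 / 0.3375 ≈ 104.30.

z_11 = 104.30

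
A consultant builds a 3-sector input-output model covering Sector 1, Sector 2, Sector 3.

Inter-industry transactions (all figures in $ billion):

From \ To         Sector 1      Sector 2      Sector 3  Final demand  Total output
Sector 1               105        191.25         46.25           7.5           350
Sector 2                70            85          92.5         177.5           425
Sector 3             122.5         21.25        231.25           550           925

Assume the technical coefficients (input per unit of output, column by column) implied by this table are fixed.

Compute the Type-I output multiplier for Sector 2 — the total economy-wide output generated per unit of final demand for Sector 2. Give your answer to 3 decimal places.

m_2 = 3.263

Technical coefficients a_ij = z_ij / X_j:
  a_11 = 105/350 = 0.30, a_21 = 70/350 = 0.20, a_31 = 122.5/350 = 0.35
  a_12 = 191.25/425 = 0.45, a_22 = 85/425 = 0.20, a_32 = 21.25/425 = 0.05
  a_13 = 46.25/925 = 0.05, a_23 = 92.5/925 = 0.10, a_33 = 231.25/925 = 0.25
I − A =
  [   0.70    -0.45    -0.05]
  [  -0.20     0.80    -0.10]
  [  -0.35    -0.05     0.75]
Cofactors of I−A, C_ij = (−1)^(i+j)·(minor ij) (rows/columns in the sector order above):
  C_11 = (0.80)(0.75) − (-0.10)(-0.05) = 0.5950
  C_12 = −[(-0.20)(0.75) − (-0.10)(-0.35)] = 0.1850
  C_13 = (-0.20)(-0.05) − (0.80)(-0.35) = 0.2900
  C_21 = −[(-0.45)(0.75) − (-0.05)(-0.05)] = 0.3400
  C_22 = (0.70)(0.75) − (-0.05)(-0.35) = 0.5075
  C_23 = −[(0.70)(-0.05) − (-0.45)(-0.35)] = 0.1925
  C_31 = (-0.45)(-0.10) − (-0.05)(0.80) = 0.0850
  C_32 = −[(0.70)(-0.10) − (-0.05)(-0.20)] = 0.0800
  C_33 = (0.70)(0.80) − (-0.45)(-0.20) = 0.4700
det(I−A) = Σ_j (I−A)_1j·C_1j = (0.70)(0.5950) + (-0.45)(0.1850) + (-0.05)(0.2900) = 0.31875
adj(I−A) = Cᵀ =
  [ 0.5950   0.3400   0.0850]
  [ 0.1850   0.5075   0.0800]
  [ 0.2900   0.1925   0.4700]
(I − A)⁻¹ = adj(I−A) / det(I−A) ≈
  [   1.8667     1.0667     0.2667]
  [   0.5804     1.5922     0.2510]
  [   0.9098     0.6039     1.4745]
The output multiplier for sector j is the column-j sum of the Leontief inverse (I − A)⁻¹ = adj(I−A) / det(I−A).
Column 2 of adj(I−A): (0.3400, 0.5075, 0.1925); det(I−A) = 0.31875.
m_2 = (0.3400 + 0.5075 + 0.1925) / 0.31875 = 1.04 / 0.31875 ≈ 3.263.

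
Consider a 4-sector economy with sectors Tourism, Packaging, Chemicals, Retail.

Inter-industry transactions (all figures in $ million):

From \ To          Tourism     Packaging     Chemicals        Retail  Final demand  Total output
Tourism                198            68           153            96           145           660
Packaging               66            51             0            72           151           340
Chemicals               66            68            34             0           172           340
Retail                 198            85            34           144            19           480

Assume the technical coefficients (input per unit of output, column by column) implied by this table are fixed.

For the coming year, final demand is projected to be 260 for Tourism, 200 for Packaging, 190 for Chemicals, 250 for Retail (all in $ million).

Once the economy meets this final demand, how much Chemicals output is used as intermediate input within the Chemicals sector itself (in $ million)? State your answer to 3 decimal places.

z_CC = 46.573

Technical coefficients a_ij = z_ij / X_j:
  a_TT = 198/660 = 0.30, a_PT = 66/660 = 0.10, a_CT = 66/660 = 0.10, a_RT = 198/660 = 0.30
  a_TP = 68/340 = 0.20, a_PP = 51/340 = 0.15, a_CP = 68/340 = 0.20, a_RP = 85/340 = 0.25
  a_TC = 153/340 = 0.45, a_PC = 0/340 = 0.00, a_CC = 34/340 = 0.10, a_RC = 34/340 = 0.10
  a_TR = 96/480 = 0.20, a_PR = 72/480 = 0.15, a_CR = 0/480 = 0.00, a_RR = 144/480 = 0.30
I − A =
  [   0.70    -0.20    -0.45    -0.20]
  [  -0.10     0.85     0.00    -0.15]
  [  -0.10    -0.20     0.90     0.00]
  [  -0.30    -0.25    -0.10     0.70]
Compute the cofactors C_ij = (−1)^(i+j)·(3×3 minor ij) of I−A; the adjugate is their transpose:
adj(I−A) = Cᵀ =
  [ 0.498750   0.238000   0.270875   0.193500]
  [ 0.105000   0.353500   0.064250   0.105750]
  [ 0.078750   0.105000   0.311250   0.045000]
  [ 0.262500   0.243250   0.183500   0.470250]
det(I−A) = Σ_j (I−A)_1j·C_1j = (0.70)(0.498750) + (-0.20)(0.105000) + (-0.45)(0.078750) + (-0.20)(0.262500) = 0.2401875
(I − A)⁻¹ = adj(I−A) / det(I−A) ≈
  [   2.0765     0.9909     1.1278     0.8056]
  [   0.4372     1.4718     0.2675     0.4403]
  [   0.3279     0.4372     1.2959     0.1874]
  [   1.0929     1.0128     0.7640     1.9578]
First solve x = (I − A)⁻¹ d = adj(I−A)·d / det(I−A); in particular x_C = (0.078750·260 + 0.105000·200 + 0.311250·190 + 0.045000·250) / 0.2401875 = 111.8625 / 0.2401875 ≈ 465.72990.
Intermediate flow from C to C: z_CC = a_CC · x_C = 0.10 × 111.8625 / 0.2401875 = 11.18625 / 0.2401875 ≈ 46.573.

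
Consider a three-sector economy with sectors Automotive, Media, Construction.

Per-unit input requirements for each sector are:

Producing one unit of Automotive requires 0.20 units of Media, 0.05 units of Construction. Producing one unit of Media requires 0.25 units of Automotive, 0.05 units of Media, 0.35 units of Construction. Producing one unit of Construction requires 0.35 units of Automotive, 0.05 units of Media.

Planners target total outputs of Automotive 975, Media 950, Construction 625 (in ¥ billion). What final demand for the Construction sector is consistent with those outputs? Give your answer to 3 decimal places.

d_C = 243.750

I − A =
  [   1.00    -0.25    -0.35]
  [  -0.20     0.95    -0.05]
  [  -0.05    -0.35     1.00]
d = (I − A) x:
  d_A = (+1.00)·975 + (-0.25)·950 + (-0.35)·625 = 518.750
  d_M = (-0.20)·975 + (+0.95)·950 + (-0.05)·625 = 676.250
  d_C = (-0.05)·975 + (-0.35)·950 + (+1.00)·625 = 243.750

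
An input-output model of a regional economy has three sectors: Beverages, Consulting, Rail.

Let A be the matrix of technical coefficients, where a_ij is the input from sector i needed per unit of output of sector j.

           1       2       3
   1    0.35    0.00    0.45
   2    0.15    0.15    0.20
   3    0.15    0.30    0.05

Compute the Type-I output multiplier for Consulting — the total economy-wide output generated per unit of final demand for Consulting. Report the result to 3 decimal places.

m_2 = 2.156

I − A =
  [   0.65     0.00    -0.45]
  [  -0.15     0.85    -0.20]
  [  -0.15    -0.30     0.95]
Cofactors of I−A, C_ij = (−1)^(i+j)·(minor ij) (rows/columns in the sector order above):
  C_11 = (0.85)(0.95) − (-0.20)(-0.30) = 0.7475
  C_12 = −[(-0.15)(0.95) − (-0.20)(-0.15)] = 0.1725
  C_13 = (-0.15)(-0.30) − (0.85)(-0.15) = 0.1725
  C_21 = −[(0.00)(0.95) − (-0.45)(-0.30)] = 0.1350
  C_22 = (0.65)(0.95) − (-0.45)(-0.15) = 0.5500
  C_23 = −[(0.65)(-0.30) − (0.00)(-0.15)] = 0.1950
  C_31 = (0.00)(-0.20) − (-0.45)(0.85) = 0.3825
  C_32 = −[(0.65)(-0.20) − (-0.45)(-0.15)] = 0.1975
  C_33 = (0.65)(0.85) − (0.00)(-0.15) = 0.5525
det(I−A) = Σ_j (I−A)_1j·C_1j = (0.65)(0.7475) + (0.00)(0.1725) + (-0.45)(0.1725) = 0.40825
adj(I−A) = Cᵀ =
  [ 0.7475   0.1350   0.3825]
  [ 0.1725   0.5500   0.1975]
  [ 0.1725   0.1950   0.5525]
(I − A)⁻¹ = adj(I−A) / det(I−A) ≈
  [   1.8310     0.3307     0.9369]
  [   0.4225     1.3472     0.4838]
  [   0.4225     0.4776     1.3533]
The output multiplier for sector j is the column-j sum of the Leontief inverse (I − A)⁻¹ = adj(I−A) / det(I−A).
Column 2 of adj(I−A): (0.1350, 0.5500, 0.1950); det(I−A) = 0.40825.
m_2 = (0.1350 + 0.5500 + 0.1950) / 0.40825 = 0.88 / 0.40825 ≈ 2.156.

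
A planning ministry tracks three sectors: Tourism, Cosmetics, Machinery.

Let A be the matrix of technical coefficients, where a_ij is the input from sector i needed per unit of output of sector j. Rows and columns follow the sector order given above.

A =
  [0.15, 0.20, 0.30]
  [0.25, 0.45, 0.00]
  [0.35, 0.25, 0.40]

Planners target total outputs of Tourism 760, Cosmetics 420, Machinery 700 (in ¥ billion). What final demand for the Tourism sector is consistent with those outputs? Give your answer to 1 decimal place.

I − A =
  [   0.85    -0.20    -0.30]
  [  -0.25     0.55     0.00]
  [  -0.35    -0.25     0.60]
d = (I − A) x:
  d_1 = (+0.85)·760 + (-0.20)·420 + (-0.30)·700 = 352.0
  d_2 = (-0.25)·760 + (+0.55)·420 + (+0.00)·700 = 41.0
  d_3 = (-0.35)·760 + (-0.25)·420 + (+0.60)·700 = 49.0

d_1 = 352.0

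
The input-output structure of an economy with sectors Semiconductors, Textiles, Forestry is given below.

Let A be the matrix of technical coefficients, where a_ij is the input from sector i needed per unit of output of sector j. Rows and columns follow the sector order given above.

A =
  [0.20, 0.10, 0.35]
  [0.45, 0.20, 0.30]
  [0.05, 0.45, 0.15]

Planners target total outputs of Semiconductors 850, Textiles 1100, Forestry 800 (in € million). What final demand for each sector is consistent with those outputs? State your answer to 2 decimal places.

I − A =
  [   0.80    -0.10    -0.35]
  [  -0.45     0.80    -0.30]
  [  -0.05    -0.45     0.85]
d = (I − A) x:
  d_S = (+0.80)·850 + (-0.10)·1100 + (-0.35)·800 = 290.00
  d_T = (-0.45)·850 + (+0.80)·1100 + (-0.30)·800 = 257.50
  d_F = (-0.05)·850 + (-0.45)·1100 + (+0.85)·800 = 142.50

d_S = 290.00, d_T = 257.50, d_F = 142.50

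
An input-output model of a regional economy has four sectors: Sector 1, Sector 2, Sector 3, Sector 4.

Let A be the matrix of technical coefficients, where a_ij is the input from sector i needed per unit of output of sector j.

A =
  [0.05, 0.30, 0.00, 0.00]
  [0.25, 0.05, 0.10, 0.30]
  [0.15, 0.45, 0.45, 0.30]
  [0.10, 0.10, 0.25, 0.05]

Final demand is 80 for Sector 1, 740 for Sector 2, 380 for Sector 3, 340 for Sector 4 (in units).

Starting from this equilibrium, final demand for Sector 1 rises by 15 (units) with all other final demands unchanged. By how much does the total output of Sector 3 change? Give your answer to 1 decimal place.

Δx_3 = 16.2

I − A =
  [   0.95    -0.30     0.00     0.00]
  [  -0.25     0.95    -0.10    -0.30]
  [  -0.15    -0.45     0.55    -0.30]
  [  -0.10    -0.10    -0.25     0.95]
Compute the cofactors C_ij = (−1)^(i+j)·(3×3 minor ij) of I−A; the adjugate is their transpose:
adj(I−A) = Cᵀ =
  [ 0.329125   0.134250   0.051000   0.058500]
  [ 0.156875   0.425125   0.161500   0.185250]
  [ 0.287250   0.486375   0.748625   0.390000]
  [ 0.126750   0.186875   0.219375   0.407875]
det(I−A) = Σ_j (I−A)_1j·C_1j = (0.95)(0.329125) + (-0.30)(0.156875) + (0.00)(0.287250) + (0.00)(0.126750) = 0.26560625
(I − A)⁻¹ = adj(I−A) / det(I−A) ≈
  [   1.2391     0.5054     0.1920     0.2203]
  [   0.5906     1.6006     0.6080     0.6975]
  [   1.0815     1.8312     2.8186     1.4683]
  [   0.4772     0.7036     0.8259     1.5356]
Δx = (I − A)⁻¹ Δd with Δd having +15 in the Sector 1 component and 0 elsewhere.
So Δx_3 = L_31 · (+15), where L_31 = adj(I−A)_31 / det(I−A) = 0.287250 / 0.26560625.
Δx_3 = 0.287250 × (+15) / 0.26560625 = 4.30875 / 0.26560625 ≈ 16.2.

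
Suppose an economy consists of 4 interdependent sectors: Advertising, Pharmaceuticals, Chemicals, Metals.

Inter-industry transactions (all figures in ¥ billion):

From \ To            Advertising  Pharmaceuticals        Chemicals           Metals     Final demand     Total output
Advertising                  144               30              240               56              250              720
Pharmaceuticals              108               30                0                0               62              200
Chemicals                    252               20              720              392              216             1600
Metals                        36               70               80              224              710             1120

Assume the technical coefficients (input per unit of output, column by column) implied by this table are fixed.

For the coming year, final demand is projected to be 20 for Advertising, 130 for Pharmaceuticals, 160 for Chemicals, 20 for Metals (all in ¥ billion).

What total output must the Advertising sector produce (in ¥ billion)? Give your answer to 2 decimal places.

Technical coefficients a_ij = z_ij / X_j:
  a_11 = 144/720 = 0.20, a_21 = 108/720 = 0.15, a_31 = 252/720 = 0.35, a_41 = 36/720 = 0.05
  a_12 = 30/200 = 0.15, a_22 = 30/200 = 0.15, a_32 = 20/200 = 0.10, a_42 = 70/200 = 0.35
  a_13 = 240/1600 = 0.15, a_23 = 0/1600 = 0.00, a_33 = 720/1600 = 0.45, a_43 = 80/1600 = 0.05
  a_14 = 56/1120 = 0.05, a_24 = 0/1120 = 0.00, a_34 = 392/1120 = 0.35, a_44 = 224/1120 = 0.20
I − A =
  [   0.80    -0.15    -0.15    -0.05]
  [  -0.15     0.85     0.00     0.00]
  [  -0.35    -0.10     0.55    -0.35]
  [  -0.05    -0.35    -0.05     0.80]
Compute the cofactors C_ij = (−1)^(i+j)·(3×3 minor ij) of I−A; the adjugate is their transpose:
adj(I−A) = Cᵀ =
  [ 0.359125   0.103625   0.104125   0.068000]
  [ 0.063375   0.291125   0.018375   0.012000]
  [ 0.283250   0.212500   0.521250   0.245750]
  [ 0.067875   0.147125   0.047125   0.314750]
det(I−A) = Σ_j (I−A)_1j·C_1j = (0.80)(0.359125) + (-0.15)(0.063375) + (-0.15)(0.283250) + (-0.05)(0.067875) = 0.2319125
(I − A)⁻¹ = adj(I−A) / det(I−A) ≈
  [   1.5485     0.4468     0.4490     0.2932]
  [   0.2733     1.2553     0.0792     0.0517]
  [   1.2214     0.9163     2.2476     1.0597]
  [   0.2927     0.6344     0.2032     1.3572]
x = (I − A)⁻¹ d = adj(I−A)·d / det(I−A), with det(I−A) = 0.2319125:
  x_1 = (0.359125·20 + 0.103625·130 + 0.104125·160 + 0.068000·20) / 0.2319125 = 38.67375 / 0.2319125 ≈ 166.76
  x_2 = (0.063375·20 + 0.291125·130 + 0.018375·160 + 0.012000·20) / 0.2319125 = 42.29375 / 0.2319125 ≈ 182.37
  x_3 = (0.283250·20 + 0.212500·130 + 0.521250·160 + 0.245750·20) / 0.2319125 = 121.605 / 0.2319125 ≈ 524.36
  x_4 = (0.067875·20 + 0.147125·130 + 0.047125·160 + 0.314750·20) / 0.2319125 = 34.31875 / 0.2319125 ≈ 147.98

x_1 = 166.76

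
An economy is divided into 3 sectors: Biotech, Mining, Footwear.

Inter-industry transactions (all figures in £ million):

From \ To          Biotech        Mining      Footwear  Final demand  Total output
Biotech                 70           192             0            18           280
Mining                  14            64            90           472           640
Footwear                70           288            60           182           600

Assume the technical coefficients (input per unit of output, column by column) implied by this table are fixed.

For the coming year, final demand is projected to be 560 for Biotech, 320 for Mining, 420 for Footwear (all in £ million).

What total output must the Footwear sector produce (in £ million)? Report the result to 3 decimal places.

Technical coefficients a_ij = z_ij / X_j:
  a_11 = 70/280 = 0.25, a_21 = 14/280 = 0.05, a_31 = 70/280 = 0.25
  a_12 = 192/640 = 0.30, a_22 = 64/640 = 0.10, a_32 = 288/640 = 0.45
  a_13 = 0/600 = 0.00, a_23 = 90/600 = 0.15, a_33 = 60/600 = 0.10
I − A =
  [   0.75    -0.30     0.00]
  [  -0.05     0.90    -0.15]
  [  -0.25    -0.45     0.90]
Cofactors of I−A, C_ij = (−1)^(i+j)·(minor ij) (rows/columns in the sector order above):
  C_11 = (0.90)(0.90) − (-0.15)(-0.45) = 0.7425
  C_12 = −[(-0.05)(0.90) − (-0.15)(-0.25)] = 0.0825
  C_13 = (-0.05)(-0.45) − (0.90)(-0.25) = 0.2475
  C_21 = −[(-0.30)(0.90) − (0.00)(-0.45)] = 0.2700
  C_22 = (0.75)(0.90) − (0.00)(-0.25) = 0.6750
  C_23 = −[(0.75)(-0.45) − (-0.30)(-0.25)] = 0.4125
  C_31 = (-0.30)(-0.15) − (0.00)(0.90) = 0.0450
  C_32 = −[(0.75)(-0.15) − (0.00)(-0.05)] = 0.1125
  C_33 = (0.75)(0.90) − (-0.30)(-0.05) = 0.6600
det(I−A) = Σ_j (I−A)_1j·C_1j = (0.75)(0.7425) + (-0.30)(0.0825) + (0.00)(0.2475) = 0.532125
adj(I−A) = Cᵀ =
  [ 0.7425   0.2700   0.0450]
  [ 0.0825   0.6750   0.1125]
  [ 0.2475   0.4125   0.6600]
(I − A)⁻¹ = adj(I−A) / det(I−A) ≈
  [   1.3953     0.5074     0.0846]
  [   0.1550     1.2685     0.2114]
  [   0.4651     0.7752     1.2403]
x = (I − A)⁻¹ d = adj(I−A)·d / det(I−A), with det(I−A) = 0.532125:
  x_1 = (0.7425·560 + 0.2700·320 + 0.0450·420) / 0.532125 = 521.10 / 0.532125 ≈ 979.281
  x_2 = (0.0825·560 + 0.6750·320 + 0.1125·420) / 0.532125 = 309.45 / 0.532125 ≈ 581.536
  x_3 = (0.2475·560 + 0.4125·320 + 0.6600·420) / 0.532125 = 547.80 / 0.532125 ≈ 1029.457

x_3 = 1029.457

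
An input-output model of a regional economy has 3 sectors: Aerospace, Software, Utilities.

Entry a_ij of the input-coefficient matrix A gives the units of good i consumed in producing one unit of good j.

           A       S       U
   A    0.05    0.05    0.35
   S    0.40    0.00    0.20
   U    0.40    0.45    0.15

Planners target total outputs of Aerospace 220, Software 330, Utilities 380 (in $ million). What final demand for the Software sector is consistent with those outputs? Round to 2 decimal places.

I − A =
  [   0.95    -0.05    -0.35]
  [  -0.40     1.00    -0.20]
  [  -0.40    -0.45     0.85]
d = (I − A) x:
  d_A = (+0.95)·220 + (-0.05)·330 + (-0.35)·380 = 59.50
  d_S = (-0.40)·220 + (+1.00)·330 + (-0.20)·380 = 166.00
  d_U = (-0.40)·220 + (-0.45)·330 + (+0.85)·380 = 86.50

d_S = 166.00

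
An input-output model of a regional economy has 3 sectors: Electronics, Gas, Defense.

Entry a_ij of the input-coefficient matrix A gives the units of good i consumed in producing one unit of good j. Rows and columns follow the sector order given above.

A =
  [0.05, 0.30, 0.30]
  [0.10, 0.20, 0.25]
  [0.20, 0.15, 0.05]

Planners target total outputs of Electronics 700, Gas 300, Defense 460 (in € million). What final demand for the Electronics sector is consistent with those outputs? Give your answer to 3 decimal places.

I − A =
  [   0.95    -0.30    -0.30]
  [  -0.10     0.80    -0.25]
  [  -0.20    -0.15     0.95]
d = (I − A) x:
  d_1 = (+0.95)·700 + (-0.30)·300 + (-0.30)·460 = 437.000
  d_2 = (-0.10)·700 + (+0.80)·300 + (-0.25)·460 = 55.000
  d_3 = (-0.20)·700 + (-0.15)·300 + (+0.95)·460 = 252.000

d_1 = 437.000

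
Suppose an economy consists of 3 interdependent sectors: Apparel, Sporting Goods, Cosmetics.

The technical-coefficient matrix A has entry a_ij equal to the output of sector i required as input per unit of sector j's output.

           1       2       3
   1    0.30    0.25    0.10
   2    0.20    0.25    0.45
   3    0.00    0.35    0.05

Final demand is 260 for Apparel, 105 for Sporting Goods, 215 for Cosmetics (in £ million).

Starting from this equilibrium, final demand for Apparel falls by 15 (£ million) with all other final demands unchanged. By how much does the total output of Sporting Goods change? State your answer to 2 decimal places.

Δx_2 = -8.53

I − A =
  [   0.70    -0.25    -0.10]
  [  -0.20     0.75    -0.45]
  [   0.00    -0.35     0.95]
Cofactors of I−A, C_ij = (−1)^(i+j)·(minor ij) (rows/columns in the sector order above):
  C_11 = (0.75)(0.95) − (-0.45)(-0.35) = 0.5550
  C_12 = −[(-0.20)(0.95) − (-0.45)(0.00)] = 0.1900
  C_13 = (-0.20)(-0.35) − (0.75)(0.00) = 0.0700
  C_21 = −[(-0.25)(0.95) − (-0.10)(-0.35)] = 0.2725
  C_22 = (0.70)(0.95) − (-0.10)(0.00) = 0.6650
  C_23 = −[(0.70)(-0.35) − (-0.25)(0.00)] = 0.2450
  C_31 = (-0.25)(-0.45) − (-0.10)(0.75) = 0.1875
  C_32 = −[(0.70)(-0.45) − (-0.10)(-0.20)] = 0.3350
  C_33 = (0.70)(0.75) − (-0.25)(-0.20) = 0.4750
det(I−A) = Σ_j (I−A)_1j·C_1j = (0.70)(0.5550) + (-0.25)(0.1900) + (-0.10)(0.0700) = 0.3340
adj(I−A) = Cᵀ =
  [ 0.5550   0.2725   0.1875]
  [ 0.1900   0.6650   0.3350]
  [ 0.0700   0.2450   0.4750]
(I − A)⁻¹ = adj(I−A) / det(I−A) ≈
  [   1.6617     0.8159     0.5614]
  [   0.5689     1.9910     1.0030]
  [   0.2096     0.7335     1.4222]
Δx = (I − A)⁻¹ Δd with Δd having -15 in the Apparel component and 0 elsewhere.
So Δx_2 = L_21 · (-15), where L_21 = adj(I−A)_21 / det(I−A) = 0.1900 / 0.3340.
Δx_2 = 0.1900 × (-15) / 0.3340 = -2.85 / 0.3340 ≈ -8.53.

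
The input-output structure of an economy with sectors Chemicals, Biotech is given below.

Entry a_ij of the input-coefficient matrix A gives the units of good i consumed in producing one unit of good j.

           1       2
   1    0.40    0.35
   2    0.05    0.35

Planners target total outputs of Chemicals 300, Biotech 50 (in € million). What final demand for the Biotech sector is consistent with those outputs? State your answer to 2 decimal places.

d_2 = 17.50

I − A =
  [   0.60    -0.35]
  [  -0.05     0.65]
d = (I − A) x:
  d_1 = (+0.60)·300 + (-0.35)·50 = 162.50
  d_2 = (-0.05)·300 + (+0.65)·50 = 17.50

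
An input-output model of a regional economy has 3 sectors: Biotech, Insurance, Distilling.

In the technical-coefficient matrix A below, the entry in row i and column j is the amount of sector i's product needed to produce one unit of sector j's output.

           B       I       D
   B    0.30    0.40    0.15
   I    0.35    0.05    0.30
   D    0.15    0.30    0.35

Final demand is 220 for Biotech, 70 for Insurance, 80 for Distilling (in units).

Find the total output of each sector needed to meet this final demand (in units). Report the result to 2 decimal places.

x_B = 709.92, x_I = 498.49, x_D = 516.97

I − A =
  [   0.70    -0.40    -0.15]
  [  -0.35     0.95    -0.30]
  [  -0.15    -0.30     0.65]
Cofactors of I−A, C_ij = (−1)^(i+j)·(minor ij) (rows/columns in the sector order above):
  C_11 = (0.95)(0.65) − (-0.30)(-0.30) = 0.5275
  C_12 = −[(-0.35)(0.65) − (-0.30)(-0.15)] = 0.2725
  C_13 = (-0.35)(-0.30) − (0.95)(-0.15) = 0.2475
  C_21 = −[(-0.40)(0.65) − (-0.15)(-0.30)] = 0.3050
  C_22 = (0.70)(0.65) − (-0.15)(-0.15) = 0.4325
  C_23 = −[(0.70)(-0.30) − (-0.40)(-0.15)] = 0.2700
  C_31 = (-0.40)(-0.30) − (-0.15)(0.95) = 0.2625
  C_32 = −[(0.70)(-0.30) − (-0.15)(-0.35)] = 0.2625
  C_33 = (0.70)(0.95) − (-0.40)(-0.35) = 0.5250
det(I−A) = Σ_j (I−A)_1j·C_1j = (0.70)(0.5275) + (-0.40)(0.2725) + (-0.15)(0.2475) = 0.223125
adj(I−A) = Cᵀ =
  [ 0.5275   0.3050   0.2625]
  [ 0.2725   0.4325   0.2625]
  [ 0.2475   0.2700   0.5250]
(I − A)⁻¹ = adj(I−A) / det(I−A) ≈
  [   2.3641     1.3669     1.1765]
  [   1.2213     1.9384     1.1765]
  [   1.1092     1.2101     2.3529]
x = (I − A)⁻¹ d = adj(I−A)·d / det(I−A), with det(I−A) = 0.223125:
  x_B = (0.5275·220 + 0.3050·70 + 0.2625·80) / 0.223125 = 158.40 / 0.223125 ≈ 709.92
  x_I = (0.2725·220 + 0.4325·70 + 0.2625·80) / 0.223125 = 111.225 / 0.223125 ≈ 498.49
  x_D = (0.2475·220 + 0.2700·70 + 0.5250·80) / 0.223125 = 115.35 / 0.223125 ≈ 516.97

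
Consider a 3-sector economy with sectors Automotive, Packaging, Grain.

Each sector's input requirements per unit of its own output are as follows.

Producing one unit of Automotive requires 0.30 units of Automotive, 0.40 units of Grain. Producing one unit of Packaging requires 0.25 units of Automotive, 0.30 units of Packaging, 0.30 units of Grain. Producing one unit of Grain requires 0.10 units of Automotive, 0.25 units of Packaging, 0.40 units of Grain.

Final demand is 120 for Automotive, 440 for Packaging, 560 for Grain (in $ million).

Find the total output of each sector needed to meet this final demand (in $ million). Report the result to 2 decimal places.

x_A = 1033.42, x_P = 1470.56, x_G = 2357.56

I − A =
  [   0.70    -0.25    -0.10]
  [   0.00     0.70    -0.25]
  [  -0.40    -0.30     0.60]
Cofactors of I−A, C_ij = (−1)^(i+j)·(minor ij) (rows/columns in the sector order above):
  C_11 = (0.70)(0.60) − (-0.25)(-0.30) = 0.3450
  C_12 = −[(0.00)(0.60) − (-0.25)(-0.40)] = 0.1000
  C_13 = (0.00)(-0.30) − (0.70)(-0.40) = 0.2800
  C_21 = −[(-0.25)(0.60) − (-0.10)(-0.30)] = 0.1800
  C_22 = (0.70)(0.60) − (-0.10)(-0.40) = 0.3800
  C_23 = −[(0.70)(-0.30) − (-0.25)(-0.40)] = 0.3100
  C_31 = (-0.25)(-0.25) − (-0.10)(0.70) = 0.1325
  C_32 = −[(0.70)(-0.25) − (-0.10)(0.00)] = 0.1750
  C_33 = (0.70)(0.70) − (-0.25)(0.00) = 0.4900
det(I−A) = Σ_j (I−A)_1j·C_1j = (0.70)(0.3450) + (-0.25)(0.1000) + (-0.10)(0.2800) = 0.1885
adj(I−A) = Cᵀ =
  [ 0.3450   0.1800   0.1325]
  [ 0.1000   0.3800   0.1750]
  [ 0.2800   0.3100   0.4900]
(I − A)⁻¹ = adj(I−A) / det(I−A) ≈
  [   1.8302     0.9549     0.7029]
  [   0.5305     2.0159     0.9284]
  [   1.4854     1.6446     2.5995]
x = (I − A)⁻¹ d = adj(I−A)·d / det(I−A), with det(I−A) = 0.1885:
  x_A = (0.3450·120 + 0.1800·440 + 0.1325·560) / 0.1885 = 194.80 / 0.1885 ≈ 1033.42
  x_P = (0.1000·120 + 0.3800·440 + 0.1750·560) / 0.1885 = 277.20 / 0.1885 ≈ 1470.56
  x_G = (0.2800·120 + 0.3100·440 + 0.4900·560) / 0.1885 = 444.40 / 0.1885 ≈ 2357.56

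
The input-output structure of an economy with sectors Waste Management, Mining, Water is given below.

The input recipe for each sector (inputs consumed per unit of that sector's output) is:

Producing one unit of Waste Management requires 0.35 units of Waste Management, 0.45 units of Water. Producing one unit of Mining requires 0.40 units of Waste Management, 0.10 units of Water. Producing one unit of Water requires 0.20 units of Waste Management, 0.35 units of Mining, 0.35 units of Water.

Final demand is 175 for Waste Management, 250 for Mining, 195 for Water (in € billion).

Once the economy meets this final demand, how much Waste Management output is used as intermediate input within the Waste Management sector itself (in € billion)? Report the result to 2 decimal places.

z_11 = 345.99

I − A =
  [   0.65    -0.40    -0.20]
  [   0.00     1.00    -0.35]
  [  -0.45    -0.10     0.65]
Cofactors of I−A, C_ij = (−1)^(i+j)·(minor ij) (rows/columns in the sector order above):
  C_11 = (1.00)(0.65) − (-0.35)(-0.10) = 0.6150
  C_12 = −[(0.00)(0.65) − (-0.35)(-0.45)] = 0.1575
  C_13 = (0.00)(-0.10) − (1.00)(-0.45) = 0.4500
  C_21 = −[(-0.40)(0.65) − (-0.20)(-0.10)] = 0.2800
  C_22 = (0.65)(0.65) − (-0.20)(-0.45) = 0.3325
  C_23 = −[(0.65)(-0.10) − (-0.40)(-0.45)] = 0.2450
  C_31 = (-0.40)(-0.35) − (-0.20)(1.00) = 0.3400
  C_32 = −[(0.65)(-0.35) − (-0.20)(0.00)] = 0.2275
  C_33 = (0.65)(1.00) − (-0.40)(0.00) = 0.6500
det(I−A) = Σ_j (I−A)_1j·C_1j = (0.65)(0.6150) + (-0.40)(0.1575) + (-0.20)(0.4500) = 0.24675
adj(I−A) = Cᵀ =
  [ 0.6150   0.2800   0.3400]
  [ 0.1575   0.3325   0.2275]
  [ 0.4500   0.2450   0.6500]
(I − A)⁻¹ = adj(I−A) / det(I−A) ≈
  [   2.4924     1.1348     1.3779]
  [   0.6383     1.3475     0.9220]
  [   1.8237     0.9929     2.6342]
First solve x = (I − A)⁻¹ d = adj(I−A)·d / det(I−A); in particular x_1 = (0.6150·175 + 0.2800·250 + 0.3400·195) / 0.24675 = 243.925 / 0.24675 ≈ 988.5512.
Intermediate flow from 1 to 1: z_11 = a_11 · x_1 = 0.35 × 243.925 / 0.24675 = 85.37375 / 0.24675 ≈ 345.99.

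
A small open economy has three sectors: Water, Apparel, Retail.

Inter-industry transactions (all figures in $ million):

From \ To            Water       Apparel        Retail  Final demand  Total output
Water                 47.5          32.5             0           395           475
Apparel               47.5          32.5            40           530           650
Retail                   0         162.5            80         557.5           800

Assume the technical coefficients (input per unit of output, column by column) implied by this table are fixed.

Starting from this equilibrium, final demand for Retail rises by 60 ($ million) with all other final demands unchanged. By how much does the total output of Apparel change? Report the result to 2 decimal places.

Δx_A = 3.58

Technical coefficients a_ij = z_ij / X_j:
  a_WW = 47.5/475 = 0.10, a_AW = 47.5/475 = 0.10, a_RW = 0/475 = 0.00
  a_WA = 32.5/650 = 0.05, a_AA = 32.5/650 = 0.05, a_RA = 162.5/650 = 0.25
  a_WR = 0/800 = 0.00, a_AR = 40/800 = 0.05, a_RR = 80/800 = 0.10
I − A =
  [   0.90    -0.05     0.00]
  [  -0.10     0.95    -0.05]
  [   0.00    -0.25     0.90]
Cofactors of I−A, C_ij = (−1)^(i+j)·(minor ij) (rows/columns in the sector order above):
  C_11 = (0.95)(0.90) − (-0.05)(-0.25) = 0.8425
  C_12 = −[(-0.10)(0.90) − (-0.05)(0.00)] = 0.0900
  C_13 = (-0.10)(-0.25) − (0.95)(0.00) = 0.0250
  C_21 = −[(-0.05)(0.90) − (0.00)(-0.25)] = 0.0450
  C_22 = (0.90)(0.90) − (0.00)(0.00) = 0.8100
  C_23 = −[(0.90)(-0.25) − (-0.05)(0.00)] = 0.2250
  C_31 = (-0.05)(-0.05) − (0.00)(0.95) = 0.0025
  C_32 = −[(0.90)(-0.05) − (0.00)(-0.10)] = 0.0450
  C_33 = (0.90)(0.95) − (-0.05)(-0.10) = 0.8500
det(I−A) = Σ_j (I−A)_1j·C_1j = (0.90)(0.8425) + (-0.05)(0.0900) + (0.00)(0.0250) = 0.75375
adj(I−A) = Cᵀ =
  [ 0.8425   0.0450   0.0025]
  [ 0.0900   0.8100   0.0450]
  [ 0.0250   0.2250   0.8500]
(I − A)⁻¹ = adj(I−A) / det(I−A) ≈
  [   1.1177     0.0597     0.0033]
  [   0.1194     1.0746     0.0597]
  [   0.0332     0.2985     1.1277]
Δx = (I − A)⁻¹ Δd with Δd having +60 in the Retail component and 0 elsewhere.
So Δx_A = L_AR · (+60), where L_AR = adj(I−A)_AR / det(I−A) = 0.0450 / 0.75375.
Δx_A = 0.0450 × (+60) / 0.75375 = 2.70 / 0.75375 ≈ 3.58.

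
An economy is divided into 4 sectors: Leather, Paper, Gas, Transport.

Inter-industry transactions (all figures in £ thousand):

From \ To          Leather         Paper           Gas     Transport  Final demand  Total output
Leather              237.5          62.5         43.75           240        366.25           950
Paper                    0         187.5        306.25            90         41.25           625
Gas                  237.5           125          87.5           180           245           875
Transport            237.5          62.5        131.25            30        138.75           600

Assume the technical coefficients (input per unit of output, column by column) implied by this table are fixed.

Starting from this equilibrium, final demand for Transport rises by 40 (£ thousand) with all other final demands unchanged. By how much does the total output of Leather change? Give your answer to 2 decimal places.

Technical coefficients a_ij = z_ij / X_j:
  a_LL = 237.5/950 = 0.25, a_PL = 0/950 = 0.00, a_GL = 237.5/950 = 0.25, a_TL = 237.5/950 = 0.25
  a_LP = 62.5/625 = 0.10, a_PP = 187.5/625 = 0.30, a_GP = 125/625 = 0.20, a_TP = 62.5/625 = 0.10
  a_LG = 43.75/875 = 0.05, a_PG = 306.25/875 = 0.35, a_GG = 87.5/875 = 0.10, a_TG = 131.25/875 = 0.15
  a_LT = 240/600 = 0.40, a_PT = 90/600 = 0.15, a_GT = 180/600 = 0.30, a_TT = 30/600 = 0.05
I − A =
  [   0.75    -0.10    -0.05    -0.40]
  [   0.00     0.70    -0.35    -0.15]
  [  -0.25    -0.20     0.90    -0.30]
  [  -0.25    -0.10    -0.15     0.95]
Compute the cofactors C_ij = (−1)^(i+j)·(3×3 minor ij) of I−A; the adjugate is their transpose:
adj(I−A) = Cᵀ =
  [ 0.472000   0.140000   0.124000   0.260000]
  [ 0.148750   0.486875   0.233125   0.213125]
  [ 0.222500   0.186250   0.413750   0.253750]
  [ 0.175000   0.117500   0.122500   0.402500]
det(I−A) = Σ_j (I−A)_1j·C_1j = (0.75)(0.472000) + (-0.10)(0.148750) + (-0.05)(0.222500) + (-0.40)(0.175000) = 0.2580
(I − A)⁻¹ = adj(I−A) / det(I−A) ≈
  [   1.8295     0.5426     0.4806     1.0078]
  [   0.5766     1.8871     0.9036     0.8261]
  [   0.8624     0.7219     1.6037     0.9835]
  [   0.6783     0.4554     0.4748     1.5601]
Δx = (I − A)⁻¹ Δd with Δd having +40 in the Transport component and 0 elsewhere.
So Δx_L = L_LT · (+40), where L_LT = adj(I−A)_LT / det(I−A) = 0.260000 / 0.2580.
Δx_L = 0.260000 × (+40) / 0.2580 = 10.40 / 0.2580 ≈ 40.31.

Δx_L = 40.31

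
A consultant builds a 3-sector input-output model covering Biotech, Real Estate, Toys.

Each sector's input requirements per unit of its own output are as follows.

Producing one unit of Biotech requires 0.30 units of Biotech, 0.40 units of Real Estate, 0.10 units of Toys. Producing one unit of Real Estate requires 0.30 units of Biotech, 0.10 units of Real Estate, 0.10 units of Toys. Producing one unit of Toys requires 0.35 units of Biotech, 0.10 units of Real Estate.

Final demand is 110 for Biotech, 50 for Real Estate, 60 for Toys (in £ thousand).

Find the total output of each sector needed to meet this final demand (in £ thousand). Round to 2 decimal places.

x_B = 297.80, x_R = 200.11, x_T = 109.79

I − A =
  [   0.70    -0.30    -0.35]
  [  -0.40     0.90    -0.10]
  [  -0.10    -0.10     1.00]
Cofactors of I−A, C_ij = (−1)^(i+j)·(minor ij) (rows/columns in the sector order above):
  C_11 = (0.90)(1.00) − (-0.10)(-0.10) = 0.8900
  C_12 = −[(-0.40)(1.00) − (-0.10)(-0.10)] = 0.4100
  C_13 = (-0.40)(-0.10) − (0.90)(-0.10) = 0.1300
  C_21 = −[(-0.30)(1.00) − (-0.35)(-0.10)] = 0.3350
  C_22 = (0.70)(1.00) − (-0.35)(-0.10) = 0.6650
  C_23 = −[(0.70)(-0.10) − (-0.30)(-0.10)] = 0.1000
  C_31 = (-0.30)(-0.10) − (-0.35)(0.90) = 0.3450
  C_32 = −[(0.70)(-0.10) − (-0.35)(-0.40)] = 0.2100
  C_33 = (0.70)(0.90) − (-0.30)(-0.40) = 0.5100
det(I−A) = Σ_j (I−A)_1j·C_1j = (0.70)(0.8900) + (-0.30)(0.4100) + (-0.35)(0.1300) = 0.4545
adj(I−A) = Cᵀ =
  [ 0.8900   0.3350   0.3450]
  [ 0.4100   0.6650   0.2100]
  [ 0.1300   0.1000   0.5100]
(I − A)⁻¹ = adj(I−A) / det(I−A) ≈
  [   1.9582     0.7371     0.7591]
  [   0.9021     1.4631     0.4620]
  [   0.2860     0.2200     1.1221]
x = (I − A)⁻¹ d = adj(I−A)·d / det(I−A), with det(I−A) = 0.4545:
  x_B = (0.8900·110 + 0.3350·50 + 0.3450·60) / 0.4545 = 135.35 / 0.4545 ≈ 297.80
  x_R = (0.4100·110 + 0.6650·50 + 0.2100·60) / 0.4545 = 90.95 / 0.4545 ≈ 200.11
  x_T = (0.1300·110 + 0.1000·50 + 0.5100·60) / 0.4545 = 49.90 / 0.4545 ≈ 109.79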